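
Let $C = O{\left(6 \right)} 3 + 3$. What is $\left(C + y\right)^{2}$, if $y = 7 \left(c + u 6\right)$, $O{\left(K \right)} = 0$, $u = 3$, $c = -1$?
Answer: $14884$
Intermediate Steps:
$C = 3$ ($C = 0 \cdot 3 + 3 = 0 + 3 = 3$)
$y = 119$ ($y = 7 \left(-1 + 3 \cdot 6\right) = 7 \left(-1 + 18\right) = 7 \cdot 17 = 119$)
$\left(C + y\right)^{2} = \left(3 + 119\right)^{2} = 122^{2} = 14884$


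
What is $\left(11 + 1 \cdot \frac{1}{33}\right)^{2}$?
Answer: $\frac{132496}{1089} \approx 121.67$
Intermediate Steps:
$\left(11 + 1 \cdot \frac{1}{33}\right)^{2} = \left(11 + \frac{1}{33}\right)^{2} = \left(\frac{364}{33}\right)^{2} = \frac{132496}{1089}$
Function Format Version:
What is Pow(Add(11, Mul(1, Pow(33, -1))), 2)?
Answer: Rational(132496, 1089) ≈ 121.67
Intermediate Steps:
Pow(Add(11, Mul(1, Pow(33, -1))), 2) = Pow(Add(11, Mul(1, Rational(1, 33))), 2) = Pow(Add(11, Rational(1, 33)), 2) = Pow(Rational(364, 33), 2) = Rational(132496, 1089)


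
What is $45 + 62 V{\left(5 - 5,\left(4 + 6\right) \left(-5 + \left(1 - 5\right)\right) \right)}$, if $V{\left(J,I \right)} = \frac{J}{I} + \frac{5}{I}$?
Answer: $\frac{374}{9} \approx 41.556$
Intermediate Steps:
$V{\left(J,I \right)} = \frac{5}{I} + \frac{J}{I}$
$45 + 62 V{\left(5 - 5,\left(4 + 6\right) \left(-5 + \left(1 - 5\right)\right) \right)} = 45 + 62 \frac{5 + \left(5 - 5\right)}{\left(4 + 6\right) \left(-5 + \left(1 - 5\right)\right)} = 45 + 62 \frac{5 + 0}{10 \left(-5 + \left(1 - 5\right)\right)} = 45 + 62 \frac{1}{10 \left(-5 - 4\right)} 5 = 45 + 62 \frac{1}{10 \left(-9\right)} 5 = 45 + 62 \frac{1}{-90} \cdot 5 = 45 + 62 \left(\left(- \frac{1}{90}\right) 5\right) = 45 + 62 \left(- \frac{1}{18}\right) = 45 - \frac{31}{9} = \frac{374}{9}$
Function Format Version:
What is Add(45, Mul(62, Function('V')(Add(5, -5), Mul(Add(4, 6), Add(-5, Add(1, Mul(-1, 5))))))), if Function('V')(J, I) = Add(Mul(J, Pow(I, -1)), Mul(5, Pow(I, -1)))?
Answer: Rational(374, 9) ≈ 41.556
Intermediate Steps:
Function('V')(J, I) = Add(Mul(5, Pow(I, -1)), Mul(J, Pow(I, -1)))
Add(45, Mul(62, Function('V')(Add(5, -5), Mul(Add(4, 6), Add(-5, Add(1, Mul(-1, 5))))))) = Add(45, Mul(62, Mul(Pow(Mul(Add(4, 6), Add(-5, Add(1, Mul(-1, 5)))), -1), Add(5, Add(5, -5))))) = Add(45, Mul(62, Mul(Pow(Mul(10, Add(-5, Add(1, -5))), -1), Add(5, 0)))) = Add(45, Mul(62, Mul(Pow(Mul(10, Add(-5, -4)), -1), 5))) = Add(45, Mul(62, Mul(Pow(Mul(10, -9), -1), 5))) = Add(45, Mul(62, Mul(Pow(-90, -1), 5))) = Add(45, Mul(62, Mul(Rational(-1, 90), 5))) = Add(45, Mul(62, Rational(-1, 18))) = Add(45, Rational(-31, 9)) = Rational(374, 9)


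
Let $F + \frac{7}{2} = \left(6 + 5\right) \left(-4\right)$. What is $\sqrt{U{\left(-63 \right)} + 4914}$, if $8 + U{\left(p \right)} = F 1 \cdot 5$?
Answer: $\frac{\sqrt{18674}}{2} \approx 68.326$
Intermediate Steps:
$F = - \frac{95}{2}$ ($F = - \frac{7}{2} + \left(6 + 5\right) \left(-4\right) = - \frac{7}{2} + 11 \left(-4\right) = - \frac{7}{2} - 44 = - \frac{95}{2} \approx -47.5$)
$U{\left(p \right)} = - \frac{491}{2}$ ($U{\left(p \right)} = -8 + \left(- \frac{95}{2}\right) 1 \cdot 5 = -8 - \frac{475}{2} = - \frac{491}{2}$)
$\sqrt{U{\left(-63 \right)} + 4914} = \sqrt{- \frac{491}{2} + 4914} = \sqrt{\frac{9337}{2}} = \frac{\sqrt{18674}}{2}$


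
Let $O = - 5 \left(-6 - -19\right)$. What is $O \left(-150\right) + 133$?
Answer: $9883$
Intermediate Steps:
$O = -65$ ($O = - 5 \left(-6 + 19\right) = \left(-5\right) 13 = -65$)
$O \left(-150\right) + 133 = \left(-65\right) \left(-150\right) + 133 = 9750 + 133 = 9883$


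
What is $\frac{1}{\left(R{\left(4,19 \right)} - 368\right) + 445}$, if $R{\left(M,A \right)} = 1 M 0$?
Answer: $\frac{1}{77} \approx 0.012987$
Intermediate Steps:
$R{\left(M,A \right)} = 0$ ($R{\left(M,A \right)} = M 0 = 0$)
$\frac{1}{\left(R{\left(4,19 \right)} - 368\right) + 445} = \frac{1}{\left(0 - 368\right) + 445} = \frac{1}{-368 + 445} = \frac{1}{77}$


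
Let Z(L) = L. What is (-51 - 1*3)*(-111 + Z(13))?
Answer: 5292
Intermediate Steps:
(-51 - 1*3)*(-111 + Z(13)) = (-51 - 1*3)*(-111 + 13) = (-51 - 3)*(-98) = -54*(-98) = 5292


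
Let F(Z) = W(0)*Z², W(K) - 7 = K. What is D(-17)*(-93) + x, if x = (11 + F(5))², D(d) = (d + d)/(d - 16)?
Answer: 379502/11 ≈ 34500.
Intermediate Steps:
W(K) = 7 + K
D(d) = 2*d/(-16 + d) (D(d) = (2*d)/(-16 + d) = 2*d/(-16 + d))
F(Z) = 7*Z² (F(Z) = (7 + 0)*Z² = 7*Z²)
x = 34596 (x = (11 + 7*5²)² = (11 + 7*25)² = (11 + 175)² = 186² = 34596)
D(-17)*(-93) + x = (2*(-17)/(-16 - 17))*(-93) + 34596 = (2*(-17)/(-33))*(-93) + 34596 = (2*(-17)*(-1/33))*(-93) + 34596 = (34/33)*(-93) + 34596 = -1054/11 + 34596 = 379502/11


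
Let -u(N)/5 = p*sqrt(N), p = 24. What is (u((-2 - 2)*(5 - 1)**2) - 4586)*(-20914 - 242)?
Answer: 97021416 + 20309760*I ≈ 9.7021e+7 + 2.031e+7*I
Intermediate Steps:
u(N) = -120*sqrt(N)
(u((-2 - 2)*(5 - 1)**2) - 4586)*(-20914 - 242) = (-120*4*sqrt(-2 - 2) - 4586)*(-20914 - 242) = (-120*8*I - 4586)*(-21156) = (-960*I - 4586)*(-21156) = (-4586 - 960*I)*(-21156) = 97021416 + 20309760*I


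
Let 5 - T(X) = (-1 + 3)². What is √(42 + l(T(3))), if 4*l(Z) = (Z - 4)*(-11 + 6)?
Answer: √183/2 ≈ 6.7639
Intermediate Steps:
T(X) = 1 (T(X) = 5 - (-1 + 3)² = 5 - 1*2² = 5 - 1*4 = 5 - 4 = 1)
l(Z) = 5 - 5*Z/4 (l(Z) = ((Z - 4)*(-11 + 6))/4 = ((-4 + Z)*(-5))/4 = (20 - 5*Z)/4 = 5 - 5*Z/4)
√(42 + l(T(3))) = √(42 + (5 - 5/4*1)) = √(42 + (5 - 5/4)) = √(42 + 15/4) = √(183/4) = √183/2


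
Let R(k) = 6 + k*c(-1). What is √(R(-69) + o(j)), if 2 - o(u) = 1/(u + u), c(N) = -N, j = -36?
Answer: I*√8782/12 ≈ 7.8094*I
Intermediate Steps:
o(u) = 2 - 1/(2*u) (o(u) = 2 - 1/(u + u) = 2 - 1/(2*u))
R(k) = 6 + k (R(k) = 6 + k*(-1*(-1)) = 6 + k*1 = 6 + k)
√(R(-69) + o(j)) = √((6 - 69) + (2 - ½/(-36))) = √(-63 + (2 - ½*(-1/36))) = √(-63 + (2 + 1/72)) = √(-63 + 145/72) = √(-4391/72) = I*√8782/12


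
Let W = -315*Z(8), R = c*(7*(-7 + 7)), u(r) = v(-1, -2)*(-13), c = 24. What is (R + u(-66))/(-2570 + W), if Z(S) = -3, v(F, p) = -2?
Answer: -2/125 ≈ -0.016000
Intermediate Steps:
u(r) = 26 (u(r) = -2*(-13) = 26)
R = 0 (R = 24*(7*(-7 + 7)) = 24*(7*0) = 24*0 = 0)
W = 945 (W = -315*(-3) = 945)
(R + u(-66))/(-2570 + W) = (0 + 26)/(-2570 + 945) = 26/(-1625) = 26*(-1/1625) = -2/125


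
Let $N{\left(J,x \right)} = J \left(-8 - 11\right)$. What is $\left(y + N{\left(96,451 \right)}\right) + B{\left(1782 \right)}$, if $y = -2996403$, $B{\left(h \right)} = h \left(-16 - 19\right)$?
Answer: $-3060597$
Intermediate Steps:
$B{\left(h \right)} = - 35 h$ ($B{\left(h \right)} = h \left(-35\right) = - 35 h$)
$N{\left(J,x \right)} = - 19 J$ ($N{\left(J,x \right)} = J \left(-19\right) = - 19 J$)
$\left(y + N{\left(96,451 \right)}\right) + B{\left(1782 \right)} = \left(-2996403 - 1824\right) - 62370 = -2998227 - 62370 = -3060597$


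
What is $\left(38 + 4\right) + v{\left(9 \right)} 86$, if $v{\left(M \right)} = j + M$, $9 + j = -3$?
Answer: $-216$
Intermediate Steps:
$j = -12$ ($j = -9 - 3 = -12$)
$v{\left(M \right)} = -12 + M$
$\left(38 + 4\right) + v{\left(9 \right)} 86 = \left(38 + 4\right) + \left(-12 + 9\right) 86 = 42 - 258 = -216$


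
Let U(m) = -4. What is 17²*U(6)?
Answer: -1156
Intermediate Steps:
17²*U(6) = 17²*(-4) = 289*(-4) = -1156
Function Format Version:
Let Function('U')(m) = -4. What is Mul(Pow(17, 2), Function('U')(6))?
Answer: -1156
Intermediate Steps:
Mul(Pow(17, 2), Function('U')(6)) = Mul(Pow(17, 2), -4) = Mul(289, -4) = -1156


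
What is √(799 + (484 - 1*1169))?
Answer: √114 ≈ 10.677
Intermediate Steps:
√(799 + (484 - 1*1169)) = √(799 + (484 - 1169)) = √(799 - 685) = √114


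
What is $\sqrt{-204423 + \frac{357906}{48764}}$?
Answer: $\frac{3 i \sqrt{13502379457534}}{24382} \approx 452.12 i$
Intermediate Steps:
$\sqrt{-204423 + \frac{357906}{48764}} = \sqrt{-204423 + 357906 \cdot \frac{1}{48764}} = \sqrt{-204423 + \frac{178953}{24382}} = \sqrt{- \frac{4984062633}{24382}} = \frac{3 i \sqrt{13502379457534}}{24382}$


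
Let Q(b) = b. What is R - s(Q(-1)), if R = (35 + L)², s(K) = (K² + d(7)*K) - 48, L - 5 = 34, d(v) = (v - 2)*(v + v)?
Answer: 5593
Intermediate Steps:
d(v) = 2*v*(-2 + v) (d(v) = (-2 + v)*(2*v) = 2*v*(-2 + v))
L = 39 (L = 5 + 34 = 39)
s(K) = -48 + K² + 70*K (s(K) = (K² + (2*7*(-2 + 7))*K) - 48 = (K² + (2*7*5)*K) - 48 = (K² + 70*K) - 48 = -48 + K² + 70*K)
R = 5476 (R = (35 + 39)² = 74² = 5476)
R - s(Q(-1)) = 5476 - (-48 + (-1)² + 70*(-1)) = 5476 - (-48 + 1 - 70) = 5476 - 1*(-117) = 5476 + 117 = 5593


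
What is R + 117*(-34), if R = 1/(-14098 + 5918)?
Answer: -32540041/8180 ≈ -3978.0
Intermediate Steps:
R = -1/8180 (R = 1/(-8180) = -1/8180 ≈ -0.00012225)
R + 117*(-34) = -1/8180 + 117*(-34) = -1/8180 - 3978 = -32540041/8180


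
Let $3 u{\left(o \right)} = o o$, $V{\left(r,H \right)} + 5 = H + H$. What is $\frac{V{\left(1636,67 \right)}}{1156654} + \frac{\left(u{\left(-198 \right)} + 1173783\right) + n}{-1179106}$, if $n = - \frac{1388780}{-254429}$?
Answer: $- \frac{87309230086979660}{86748691574323499} \approx -1.0065$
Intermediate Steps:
$V{\left(r,H \right)} = -5 + 2 H$ ($V{\left(r,H \right)} = -5 + \left(H + H\right) = -5 + 2 H$)
$n = \frac{1388780}{254429}$ ($n = \left(-1388780\right) \left(- \frac{1}{254429}\right) = \frac{1388780}{254429} \approx 5.4584$)
$u{\left(o \right)} = \frac{o^{2}}{3}$ ($u{\left(o \right)} = \frac{o o}{3} = \frac{o^{2}}{3}$)
$\frac{V{\left(1636,67 \right)}}{1156654} + \frac{\left(u{\left(-198 \right)} + 1173783\right) + n}{-1179106} = \frac{-5 + 2 \cdot 67}{1156654} + \frac{\left(\frac{\left(-198\right)^{2}}{3} + 1173783\right) + \frac{1388780}{254429}}{-1179106} = \left(-5 + 134\right) \frac{1}{1156654} + \left(\left(\frac{1}{3} \cdot 39204 + 1173783\right) + \frac{1388780}{254429}\right) \left(- \frac{1}{1179106}\right) = 129 \cdot \frac{1}{1156654} + \left(\left(13068 + 1173783\right) + \frac{1388780}{254429}\right) \left(- \frac{1}{1179106}\right) = \frac{129}{1156654} + \left(1186851 + \frac{1388780}{254429}\right) \left(- \frac{1}{1179106}\right) = \frac{129}{1156654} + \frac{301970701859}{254429} \left(- \frac{1}{1179106}\right) = \frac{129}{1156654} - \frac{301970701859}{299998760474} = - \frac{87309230086979660}{86748691574323499}$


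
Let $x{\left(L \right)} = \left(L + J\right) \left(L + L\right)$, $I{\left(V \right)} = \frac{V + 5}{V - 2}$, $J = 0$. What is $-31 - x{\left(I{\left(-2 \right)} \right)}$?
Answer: $- \frac{257}{8} \approx -32.125$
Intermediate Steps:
$I{\left(V \right)} = \frac{5 + V}{-2 + V}$
$x{\left(L \right)} = 2 L^{2}$ ($x{\left(L \right)} = \left(L + 0\right) \left(L + L\right) = L 2 L = 2 L^{2}$)
$-31 - x{\left(I{\left(-2 \right)} \right)} = -31 - 2 \left(\frac{5 - 2}{-2 - 2}\right)^{2} = -31 - 2 \left(\frac{1}{-4} \cdot 3\right)^{2} = -31 - 2 \left(\left(- \frac{1}{4}\right) 3\right)^{2} = -31 - 2 \left(- \frac{3}{4}\right)^{2} = -31 - 2 \cdot \frac{9}{16} = -31 - \frac{9}{8} = - \frac{257}{8}$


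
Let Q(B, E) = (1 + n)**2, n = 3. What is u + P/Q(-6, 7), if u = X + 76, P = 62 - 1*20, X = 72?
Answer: 1205/8 ≈ 150.63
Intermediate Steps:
P = 42 (P = 62 - 20 = 42)
Q(B, E) = 16 (Q(B, E) = (1 + 3)**2 = 4**2 = 16)
u = 148 (u = 72 + 76 = 148)
u + P/Q(-6, 7) = 148 + 42/16 = 148 + (1/16)*42 = 148 + 21/8 = 1205/8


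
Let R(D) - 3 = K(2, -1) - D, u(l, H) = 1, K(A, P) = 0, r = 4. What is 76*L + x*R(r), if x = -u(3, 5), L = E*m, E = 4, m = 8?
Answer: 2433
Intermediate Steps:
R(D) = 3 - D (R(D) = 3 + (0 - D) = 3 - D)
L = 32 (L = 4*8 = 32)
x = -1 (x = -1*1 = -1)
76*L + x*R(r) = 76*32 - (3 - 1*4) = 2432 - (3 - 4) = 2432 - 1*(-1) = 2432 + 1 = 2433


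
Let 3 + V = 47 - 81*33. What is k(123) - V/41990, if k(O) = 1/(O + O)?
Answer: 172181/2582385 ≈ 0.066675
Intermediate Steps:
V = -2629 (V = -3 + (47 - 81*33) = -3 + (47 - 2673) = -3 - 2626 = -2629)
k(O) = 1/(2*O)
k(123) - V/41990 = (½)/123 - (-2629)/41990 = (½)*(1/123) - (-2629)/41990 = 1/246 - 1*(-2629/41990) = 1/246 + 2629/41990 = 172181/2582385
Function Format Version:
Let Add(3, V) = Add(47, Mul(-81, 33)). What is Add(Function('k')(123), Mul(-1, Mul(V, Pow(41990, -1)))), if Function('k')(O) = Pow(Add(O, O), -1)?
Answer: Rational(172181, 2582385) ≈ 0.066675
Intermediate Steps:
V = -2629 (V = Add(-3, Add(47, Mul(-81, 33))) = Add(-3, Add(47, -2673)) = Add(-3, -2626) = -2629)
Function('k')(O) = Mul(Rational(1, 2), Pow(O, -1)) (Function('k')(O) = Pow(Mul(2, O), -1) = Mul(Rational(1, 2), Pow(O, -1)))
Add(Function('k')(123), Mul(-1, Mul(V, Pow(41990, -1)))) = Add(Mul(Rational(1, 2), Pow(123, -1)), Mul(-1, Mul(-2629, Pow(41990, -1)))) = Add(Mul(Rational(1, 2), Rational(1, 123)), Mul(-1, Mul(-2629, Rational(1, 41990)))) = Add(Rational(1, 246), Mul(-1, Rational(-2629, 41990))) = Add(Rational(1, 246), Rational(2629, 41990)) = Rational(172181, 2582385)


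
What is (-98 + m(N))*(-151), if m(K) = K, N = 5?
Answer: 14043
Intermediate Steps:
(-98 + m(N))*(-151) = (-98 + 5)*(-151) = -93*(-151) = 14043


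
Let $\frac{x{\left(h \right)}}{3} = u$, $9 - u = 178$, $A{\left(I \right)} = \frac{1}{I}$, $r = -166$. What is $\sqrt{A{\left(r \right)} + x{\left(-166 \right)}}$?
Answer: $\frac{i \sqrt{13971058}}{166} \approx 22.517 i$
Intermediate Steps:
$u = -169$ ($u = 9 - 178 = -169$)
$x{\left(h \right)} = -507$ ($x{\left(h \right)} = 3 \left(-169\right) = -507$)
$\sqrt{A{\left(r \right)} + x{\left(-166 \right)}} = \sqrt{\frac{1}{-166} - 507} = \sqrt{- \frac{1}{166} - 507} = \sqrt{- \frac{84163}{166}} = \frac{i \sqrt{13971058}}{166}$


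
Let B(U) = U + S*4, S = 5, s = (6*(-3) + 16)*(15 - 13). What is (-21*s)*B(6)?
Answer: 2184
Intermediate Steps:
s = -4 (s = (-18 + 16)*2 = -2*2 = -4)
B(U) = 20 + U (B(U) = U + 5*4 = U + 20 = 20 + U)
(-21*s)*B(6) = (-21*(-4))*(20 + 6) = 84*26 = 2184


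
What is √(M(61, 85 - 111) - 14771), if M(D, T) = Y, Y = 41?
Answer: I*√14730 ≈ 121.37*I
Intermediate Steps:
M(D, T) = 41
√(M(61, 85 - 111) - 14771) = √(41 - 14771) = √(-14730) = I*√14730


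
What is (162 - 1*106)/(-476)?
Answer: -2/17 ≈ -0.11765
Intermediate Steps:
(162 - 1*106)/(-476) = (162 - 106)*(-1/476) = 56*(-1/476) = -2/17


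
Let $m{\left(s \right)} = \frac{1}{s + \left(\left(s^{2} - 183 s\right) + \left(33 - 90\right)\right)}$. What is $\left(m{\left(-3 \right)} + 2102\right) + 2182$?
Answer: $\frac{2133433}{498} \approx 4284.0$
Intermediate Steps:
$m{\left(s \right)} = \frac{1}{-57 + s^{2} - 182 s}$ ($m{\left(s \right)} = \frac{1}{s - \left(57 - s^{2} + 183 s\right)} = \frac{1}{-57 + s^{2} - 182 s}$)
$\left(m{\left(-3 \right)} + 2102\right) + 2182 = \left(\frac{1}{-57 + \left(-3\right)^{2} - -546} + 2102\right) + 2182 = \left(\frac{1}{-57 + 9 + 546} + 2102\right) + 2182 = \left(\frac{1}{498} + 2102\right) + 2182 = \frac{1046797}{498} + 2182 = \frac{2133433}{498}$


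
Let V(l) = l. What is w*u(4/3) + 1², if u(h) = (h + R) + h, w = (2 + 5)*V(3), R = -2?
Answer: 15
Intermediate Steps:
w = 21 (w = (2 + 5)*3 = 7*3 = 21)
u(h) = -2 + 2*h (u(h) = (h - 2) + h = (-2 + h) + h = -2 + 2*h)
w*u(4/3) + 1² = 21*(-2 + 2*(4/3)) + 1² = 21*(-2 + 2*(4*(⅓))) + 1 = 21*(-2 + 2*(4/3)) + 1 = 21*(-2 + 8/3) + 1 = 21*(⅔) + 1 = 14 + 1 = 15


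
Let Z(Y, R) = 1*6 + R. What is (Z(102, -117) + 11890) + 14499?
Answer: 26278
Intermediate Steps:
Z(Y, R) = 6 + R
(Z(102, -117) + 11890) + 14499 = ((6 - 117) + 11890) + 14499 = (-111 + 11890) + 14499 = 11779 + 14499 = 26278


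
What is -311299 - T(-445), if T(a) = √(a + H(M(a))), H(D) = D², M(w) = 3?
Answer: -311299 - 2*I*√109 ≈ -3.113e+5 - 20.881*I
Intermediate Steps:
T(a) = √(9 + a) (T(a) = √(a + 3²) = √(a + 9) = √(9 + a))
-311299 - T(-445) = -311299 - √(9 - 445) = -311299 - √(-436) = -311299 - 2*I*√109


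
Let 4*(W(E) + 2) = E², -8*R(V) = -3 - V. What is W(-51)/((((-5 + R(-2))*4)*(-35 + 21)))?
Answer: 2593/1092 ≈ 2.3745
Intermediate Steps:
R(V) = 3/8 + V/8 (R(V) = -(-3 - V)/8 = 3/8 + V/8)
W(E) = -2 + E²/4
W(-51)/((((-5 + R(-2))*4)*(-35 + 21))) = (-2 + (¼)*(-51)²)/((((-5 + (3/8 + (⅛)*(-2)))*4)*(-35 + 21))) = (-2 + (¼)*2601)/((((-5 + (3/8 - ¼))*4)*(-14))) = (-2 + 2601/4)/((((-5 + ⅛)*4)*(-14))) = 2593/(4*((-39/8*4*(-14)))) = 2593/(4*((-39/2*(-14)))) = (2593/4)/273 = (2593/4)*(1/273) = 2593/1092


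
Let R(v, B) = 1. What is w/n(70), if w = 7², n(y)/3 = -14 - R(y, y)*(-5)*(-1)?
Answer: -49/57 ≈ -0.85965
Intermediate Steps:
n(y) = -57 (n(y) = 3*(-14 - 1*(-5)*(-1)) = 3*(-14 - (-5)*(-1)) = 3*(-14 - 1*5) = 3*(-14 - 5) = 3*(-19) = -57)
w = 49
w/n(70) = 49/(-57) = 49*(-1/57) = -49/57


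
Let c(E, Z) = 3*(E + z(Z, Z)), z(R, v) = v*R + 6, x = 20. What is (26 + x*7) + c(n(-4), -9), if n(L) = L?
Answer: 415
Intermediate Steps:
z(R, v) = 6 + R*v (z(R, v) = R*v + 6 = 6 + R*v)
c(E, Z) = 18 + 3*E + 3*Z**2 (c(E, Z) = 3*(E + (6 + Z*Z)) = 3*(E + (6 + Z**2)) = 3*(6 + E + Z**2) = 18 + 3*E + 3*Z**2)
(26 + x*7) + c(n(-4), -9) = (26 + 20*7) + (18 + 3*(-4) + 3*(-9)**2) = (26 + 140) + (18 - 12 + 3*81) = 166 + (18 - 12 + 243) = 166 + 249 = 415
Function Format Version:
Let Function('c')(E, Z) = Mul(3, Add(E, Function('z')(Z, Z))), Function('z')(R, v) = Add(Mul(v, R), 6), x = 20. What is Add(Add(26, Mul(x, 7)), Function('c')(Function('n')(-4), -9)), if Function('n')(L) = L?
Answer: 415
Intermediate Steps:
Function('z')(R, v) = Add(6, Mul(R, v)) (Function('z')(R, v) = Add(Mul(R, v), 6) = Add(6, Mul(R, v)))
Function('c')(E, Z) = Add(18, Mul(3, E), Mul(3, Pow(Z, 2))) (Function('c')(E, Z) = Mul(3, Add(E, Add(6, Mul(Z, Z)))) = Mul(3, Add(E, Add(6, Pow(Z, 2)))) = Mul(3, Add(6, E, Pow(Z, 2))) = Add(18, Mul(3, E), Mul(3, Pow(Z, 2))))
Add(Add(26, Mul(x, 7)), Function('c')(Function('n')(-4), -9)) = Add(Add(26, Mul(20, 7)), Add(18, Mul(3, -4), Mul(3, Pow(-9, 2)))) = Add(Add(26, 140), Add(18, -12, Mul(3, 81))) = Add(166, Add(18, -12, 243)) = Add(166, 249) = 415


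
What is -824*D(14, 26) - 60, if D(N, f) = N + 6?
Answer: -16540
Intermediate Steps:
D(N, f) = 6 + N
-824*D(14, 26) - 60 = -824*(6 + 14) - 60 = -824*20 - 60 = -16480 - 60 = -16540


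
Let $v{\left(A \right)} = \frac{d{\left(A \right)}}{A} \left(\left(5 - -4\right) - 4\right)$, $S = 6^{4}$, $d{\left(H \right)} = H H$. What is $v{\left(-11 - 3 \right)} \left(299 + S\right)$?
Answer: $-111650$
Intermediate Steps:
$d{\left(H \right)} = H^{2}$
$S = 1296$
$v{\left(A \right)} = 5 A$ ($v{\left(A \right)} = \frac{A^{2}}{A} \left(\left(5 - -4\right) - 4\right) = A \left(\left(5 + 4\right) - 4\right) = A \left(9 - 4\right) = A 5 = 5 A$)
$v{\left(-11 - 3 \right)} \left(299 + S\right) = 5 \left(-11 - 3\right) \left(299 + 1296\right) = 5 \left(-14\right) 1595 = \left(-70\right) 1595 = -111650$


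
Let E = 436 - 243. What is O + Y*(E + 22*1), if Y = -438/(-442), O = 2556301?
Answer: 564989606/221 ≈ 2.5565e+6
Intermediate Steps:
E = 193
Y = 219/221 (Y = -438*(-1/442) = 219/221 ≈ 0.99095)
O + Y*(E + 22*1) = 2556301 + 219*(193 + 22*1)/221 = 2556301 + 219*(193 + 22)/221 = 2556301 + (219/221)*215 = 2556301 + 47085/221 = 564989606/221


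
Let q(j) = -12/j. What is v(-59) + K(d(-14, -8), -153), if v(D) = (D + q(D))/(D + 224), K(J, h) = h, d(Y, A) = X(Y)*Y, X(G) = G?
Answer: -1492924/9735 ≈ -153.36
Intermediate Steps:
d(Y, A) = Y**2 (d(Y, A) = Y*Y = Y**2)
v(D) = (D - 12/D)/(224 + D) (v(D) = (D - 12/D)/(D + 224) = (D - 12/D)/(224 + D))
v(-59) + K(d(-14, -8), -153) = (-12 + (-59)**2)/((-59)*(224 - 59)) - 153 = -1/59*(-12 + 3481)/165 - 153 = -1/59*1/165*3469 - 153 = -3469/9735 - 153 = -1492924/9735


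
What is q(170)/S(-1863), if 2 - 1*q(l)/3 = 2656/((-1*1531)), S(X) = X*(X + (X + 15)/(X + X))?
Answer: 5718/1770777565 ≈ 3.2291e-6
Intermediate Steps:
S(X) = X*(X + (15 + X)/(2*X)) (S(X) = X*(X + (15 + X)/((2*X))) = X*(X + (15 + X)*(1/(2*X))) = X*(X + (15 + X)/(2*X)))
q(l) = 17154/1531 (q(l) = 6 - 7968/((-1*1531)) = 6 - 7968/(-1531) = 6 - 7968*(-1)/1531 = 6 - 3*(-2656/1531) = 6 + 7968/1531 = 17154/1531)
q(170)/S(-1863) = 17154/(1531*(15/2 + (-1863)**2 + (1/2)*(-1863))) = 17154/(1531*(15/2 + 3470769 - 1863/2)) = (17154/1531)/3469845 = (17154/1531)*(1/3469845) = 5718/1770777565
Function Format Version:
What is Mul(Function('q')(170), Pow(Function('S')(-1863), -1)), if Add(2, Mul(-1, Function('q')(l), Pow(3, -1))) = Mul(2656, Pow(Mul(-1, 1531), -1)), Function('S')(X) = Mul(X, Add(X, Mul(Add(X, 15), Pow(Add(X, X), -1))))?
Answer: Rational(5718, 1770777565) ≈ 3.2291e-6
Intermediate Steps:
Function('S')(X) = Mul(X, Add(X, Mul(Rational(1, 2), Pow(X, -1), Add(15, X)))) (Function('S')(X) = Mul(X, Add(X, Mul(Add(15, X), Pow(Mul(2, X), -1)))) = Mul(X, Add(X, Mul(Add(15, X), Mul(Rational(1, 2), Pow(X, -1))))) = Mul(X, Add(X, Mul(Rational(1, 2), Pow(X, -1), Add(15, X)))))
Function('q')(l) = Rational(17154, 1531) (Function('q')(l) = Add(6, Mul(-3, Mul(2656, Pow(Mul(-1, 1531), -1)))) = Add(6, Mul(-3, Mul(2656, Pow(-1531, -1)))) = Add(6, Mul(-3, Mul(2656, Rational(-1, 1531)))) = Add(6, Mul(-3, Rational(-2656, 1531))) = Add(6, Rational(7968, 1531)) = Rational(17154, 1531))
Mul(Function('q')(170), Pow(Function('S')(-1863), -1)) = Mul(Rational(17154, 1531), Pow(Add(Rational(15, 2), Pow(-1863, 2), Mul(Rational(1, 2), -1863)), -1)) = Mul(Rational(17154, 1531), Pow(Add(Rational(15, 2), 3470769, Rational(-1863, 2)), -1)) = Mul(Rational(17154, 1531), Pow(3469845, -1)) = Mul(Rational(17154, 1531), Rational(1, 3469845)) = Rational(5718, 1770777565)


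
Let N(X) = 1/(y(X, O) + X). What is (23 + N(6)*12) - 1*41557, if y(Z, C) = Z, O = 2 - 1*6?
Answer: -41533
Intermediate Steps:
O = -4 (O = 2 - 6 = -4)
N(X) = 1/(2*X) (N(X) = 1/(X + X) = 1/(2*X))
(23 + N(6)*12) - 1*41557 = (23 + ((1/2)/6)*12) - 1*41557 = (23 + ((1/2)*(1/6))*12) - 41557 = (23 + (1/12)*12) - 41557 = (23 + 1) - 41557 = 24 - 41557 = -41533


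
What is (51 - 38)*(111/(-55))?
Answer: -1443/55 ≈ -26.236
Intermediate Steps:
(51 - 38)*(111/(-55)) = 13*(111*(-1/55)) = 13*(-111/55) = -1443/55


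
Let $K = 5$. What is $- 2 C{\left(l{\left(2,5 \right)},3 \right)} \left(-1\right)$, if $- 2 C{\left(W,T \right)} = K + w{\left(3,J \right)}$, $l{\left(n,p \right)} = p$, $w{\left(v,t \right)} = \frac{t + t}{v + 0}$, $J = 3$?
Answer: $-7$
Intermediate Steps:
$w{\left(v,t \right)} = \frac{2 t}{v}$
$C{\left(W,T \right)} = - \frac{7}{2}$ ($C{\left(W,T \right)} = - \frac{5 + 2 \cdot 3 \cdot \frac{1}{3}}{2} = - \frac{5 + 2}{2} = \left(- \frac{1}{2}\right) 7 = - \frac{7}{2}$)
$- 2 C{\left(l{\left(2,5 \right)},3 \right)} \left(-1\right) = \left(-2\right) \left(- \frac{7}{2}\right) \left(-1\right) = 7 \left(-1\right) = -7$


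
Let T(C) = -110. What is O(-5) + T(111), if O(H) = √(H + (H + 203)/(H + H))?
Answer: -110 + 2*I*√155/5 ≈ -110.0 + 4.98*I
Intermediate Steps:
O(H) = √(H + (203 + H)/(2*H)) (O(H) = √(H + (203 + H)/((2*H))) = √(H + (203 + H)*(1/(2*H))) = √(H + (203 + H)/(2*H)))
O(-5) + T(111) = √(2 + 4*(-5) + 406/(-5))/2 - 110 = √(2 - 20 + 406*(-⅕))/2 - 110 = √(2 - 20 - 406/5)/2 - 110 = √(-496/5)/2 - 110 = (4*I*√155/5)/2 - 110 = 2*I*√155/5 - 110 = -110 + 2*I*√155/5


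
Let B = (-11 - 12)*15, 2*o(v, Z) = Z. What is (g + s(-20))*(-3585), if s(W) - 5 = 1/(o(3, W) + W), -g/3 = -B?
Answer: 7385339/2 ≈ 3.6927e+6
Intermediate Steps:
o(v, Z) = Z/2
B = -345 (B = -23*15 = -345)
g = -1035 (g = -(-3)*(-345) = -3*345 = -1035)
s(W) = 5 + 2/(3*W) (s(W) = 5 + 1/(W/2 + W) = 5 + 1/(3*W/2) = 5 + 2/(3*W))
(g + s(-20))*(-3585) = (-1035 + (5 + (⅔)/(-20)))*(-3585) = (-1035 + (5 + (⅔)*(-1/20)))*(-3585) = (-1035 + (5 - 1/30))*(-3585) = (-1035 + 149/30)*(-3585) = -30901/30*(-3585) = 7385339/2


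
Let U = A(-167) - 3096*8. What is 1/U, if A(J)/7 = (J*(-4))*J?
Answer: -1/805660 ≈ -1.2412e-6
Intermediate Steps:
A(J) = -28*J**2 (A(J) = 7*((J*(-4))*J) = 7*((-4*J)*J) = 7*(-4*J**2) = -28*J**2)
U = -805660 (U = -28*(-167)**2 - 3096*8 = -28*27889 - 1*24768 = -780892 - 24768 = -805660)
1/U = 1/(-805660) = -1/805660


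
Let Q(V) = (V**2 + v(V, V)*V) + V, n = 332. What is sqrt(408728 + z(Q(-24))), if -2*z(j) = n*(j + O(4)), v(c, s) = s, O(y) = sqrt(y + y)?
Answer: 2*sqrt(55370 - 83*sqrt(2)) ≈ 470.12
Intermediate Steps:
O(y) = sqrt(2)*sqrt(y) (O(y) = sqrt(2*y) = sqrt(2)*sqrt(y))
Q(V) = V + 2*V**2 (Q(V) = (V**2 + V*V) + V = (V**2 + V**2) + V = 2*V**2 + V = V + 2*V**2)
z(j) = -332*sqrt(2) - 166*j (z(j) = -166*(j + sqrt(2)*sqrt(4)) = -166*(j + sqrt(2)*2) = -166*(j + 2*sqrt(2)) = -(332*j + 664*sqrt(2))/2 = -332*sqrt(2) - 166*j)
sqrt(408728 + z(Q(-24))) = sqrt(408728 + (-332*sqrt(2) - (-3984)*(1 + 2*(-24)))) = sqrt(408728 + (-332*sqrt(2) - (-3984)*(1 - 48))) = sqrt(408728 + (-332*sqrt(2) - (-3984)*(-47))) = sqrt(408728 + (-332*sqrt(2) - 166*1128)) = sqrt(408728 + (-332*sqrt(2) - 187248)) = sqrt(408728 + (-187248 - 332*sqrt(2))) = sqrt(221480 - 332*sqrt(2))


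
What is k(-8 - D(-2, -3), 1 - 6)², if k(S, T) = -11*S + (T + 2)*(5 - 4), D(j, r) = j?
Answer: 3969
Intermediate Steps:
k(S, T) = 2 + T - 11*S (k(S, T) = -11*S + (2 + T)*1 = -11*S + (2 + T) = 2 + T - 11*S)
k(-8 - D(-2, -3), 1 - 6)² = (2 + (1 - 6) - 11*(-8 - 1*(-2)))² = (2 - 5 - 11*(-8 + 2))² = (2 - 5 - 11*(-6))² = (2 - 5 + 66)² = 63² = 3969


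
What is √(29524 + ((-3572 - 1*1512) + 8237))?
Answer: √32677 ≈ 180.77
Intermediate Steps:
√(29524 + ((-3572 - 1*1512) + 8237)) = √(29524 + ((-3572 - 1512) + 8237)) = √(29524 + (-5084 + 8237)) = √(29524 + 3153) = √32677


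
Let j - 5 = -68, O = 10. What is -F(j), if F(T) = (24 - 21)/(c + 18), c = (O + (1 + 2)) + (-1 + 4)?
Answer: -3/34 ≈ -0.088235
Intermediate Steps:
j = -63 (j = 5 - 68 = -63)
c = 16 (c = (10 + (1 + 2)) + (-1 + 4) = (10 + 3) + 3 = 13 + 3 = 16)
F(T) = 3/34 (F(T) = (24 - 21)/(16 + 18) = 3/34)
-F(j) = -1*3/34 = -3/34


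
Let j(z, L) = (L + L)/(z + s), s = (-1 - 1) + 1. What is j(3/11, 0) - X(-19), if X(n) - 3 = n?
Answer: 16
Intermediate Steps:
X(n) = 3 + n
s = -1 (s = -2 + 1 = -1)
j(z, L) = 2*L/(-1 + z) (j(z, L) = (L + L)/(z - 1) = (2*L)/(-1 + z) = 2*L/(-1 + z))
j(3/11, 0) - X(-19) = 2*0/(-1 + 3/11) - (3 - 19) = 2*0/(-1 + 3*(1/11)) - 1*(-16) = 2*0/(-1 + 3/11) + 16 = 2*0/(-8/11) + 16 = 2*0*(-11/8) + 16 = 0 + 16 = 16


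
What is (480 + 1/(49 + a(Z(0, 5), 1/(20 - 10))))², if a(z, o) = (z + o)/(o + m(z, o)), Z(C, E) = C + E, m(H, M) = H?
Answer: 576048001/2500 ≈ 2.3042e+5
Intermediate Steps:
a(z, o) = 1 (a(z, o) = (z + o)/(o + z) = (o + z)/(o + z) = 1)
(480 + 1/(49 + a(Z(0, 5), 1/(20 - 10))))² = (480 + 1/(49 + 1))² = (480 + 1/50)² = (24001/50)² = 576048001/2500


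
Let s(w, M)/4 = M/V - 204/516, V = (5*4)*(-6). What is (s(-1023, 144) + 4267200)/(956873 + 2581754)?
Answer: 917446628/760804805 ≈ 1.2059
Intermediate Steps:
V = -120 (V = 20*(-6) = -120)
s(w, M) = -68/43 - M/30 (s(w, M) = 4*(M/(-120) - 204/516) = 4*(M*(-1/120) - 204*1/516) = 4*(-M/120 - 17/43) = 4*(-17/43 - M/120) = -68/43 - M/30)
(s(-1023, 144) + 4267200)/(956873 + 2581754) = ((-68/43 - 1/30*144) + 4267200)/(956873 + 2581754) = ((-68/43 - 24/5) + 4267200)/3538627 = (-1372/215 + 4267200)*(1/3538627) = (917446628/215)*(1/3538627) = 917446628/760804805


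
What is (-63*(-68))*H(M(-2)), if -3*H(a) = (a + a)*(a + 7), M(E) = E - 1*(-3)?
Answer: -22848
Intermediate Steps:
M(E) = 3 + E (M(E) = E + 3 = 3 + E)
H(a) = -2*a*(7 + a)/3 (H(a) = -(a + a)*(a + 7)/3 = -2*a*(7 + a)/3)
(-63*(-68))*H(M(-2)) = (-63*(-68))*(-2*(3 - 2)*(7 + (3 - 2))/3) = 4284*(-2/3*1*(7 + 1)) = 4284*(-2/3*1*8) = 4284*(-16/3) = -22848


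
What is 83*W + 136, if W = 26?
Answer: 2294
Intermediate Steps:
83*W + 136 = 83*26 + 136 = 2158 + 136 = 2294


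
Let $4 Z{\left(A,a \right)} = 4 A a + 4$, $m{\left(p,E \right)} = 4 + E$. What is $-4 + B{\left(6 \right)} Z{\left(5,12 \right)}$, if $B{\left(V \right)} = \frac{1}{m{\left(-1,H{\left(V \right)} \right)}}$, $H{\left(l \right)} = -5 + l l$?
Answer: $- \frac{79}{35} \approx -2.2571$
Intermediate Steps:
$H{\left(l \right)} = -5 + l^{2}$
$B{\left(V \right)} = \frac{1}{-1 + V^{2}}$ ($B{\left(V \right)} = \frac{1}{4 + \left(-5 + V^{2}\right)} = \frac{1}{-1 + V^{2}}$)
$Z{\left(A,a \right)} = 1 + A a$ ($Z{\left(A,a \right)} = \frac{4 A a + 4}{4} = \frac{4 + 4 A a}{4} = 1 + A a$)
$-4 + B{\left(6 \right)} Z{\left(5,12 \right)} = -4 + \frac{1 + 5 \cdot 12}{-1 + 6^{2}} = -4 + \frac{1 + 60}{-1 + 36} = -4 + \frac{1}{35} \cdot 61 = -4 + \frac{61}{35} = - \frac{79}{35}$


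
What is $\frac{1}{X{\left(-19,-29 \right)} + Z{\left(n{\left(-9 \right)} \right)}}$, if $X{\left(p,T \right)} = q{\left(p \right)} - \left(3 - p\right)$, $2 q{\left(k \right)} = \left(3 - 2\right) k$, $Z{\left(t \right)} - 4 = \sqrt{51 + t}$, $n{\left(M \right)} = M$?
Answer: $- \frac{110}{2857} - \frac{4 \sqrt{42}}{2857} \approx -0.047575$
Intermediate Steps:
$Z{\left(t \right)} = 4 + \sqrt{51 + t}$
$q{\left(k \right)} = \frac{k}{2}$ ($q{\left(k \right)} = \frac{\left(3 - 2\right) k}{2} = \frac{1 k}{2} = \frac{k}{2}$)
$X{\left(p,T \right)} = -3 + \frac{3 p}{2}$ ($X{\left(p,T \right)} = \frac{p}{2} - \left(3 - p\right) = \frac{p}{2} + \left(-3 + p\right) = -3 + \frac{3 p}{2}$)
$\frac{1}{X{\left(-19,-29 \right)} + Z{\left(n{\left(-9 \right)} \right)}} = \frac{1}{\left(-3 + \frac{3}{2} \left(-19\right)\right) + \left(4 + \sqrt{51 - 9}\right)} = \frac{1}{\left(-3 - \frac{57}{2}\right) + \left(4 + \sqrt{42}\right)} = \frac{1}{- \frac{63}{2} + \left(4 + \sqrt{42}\right)} = \frac{1}{- \frac{55}{2} + \sqrt{42}}$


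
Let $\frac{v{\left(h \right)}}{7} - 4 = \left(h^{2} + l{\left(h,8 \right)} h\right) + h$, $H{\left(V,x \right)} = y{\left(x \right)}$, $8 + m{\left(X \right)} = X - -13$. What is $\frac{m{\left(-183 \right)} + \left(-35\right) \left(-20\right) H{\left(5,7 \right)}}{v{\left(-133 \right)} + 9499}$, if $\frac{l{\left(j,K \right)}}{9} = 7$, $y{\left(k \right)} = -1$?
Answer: $- \frac{439}{36883} \approx -0.011902$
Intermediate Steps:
$l{\left(j,K \right)} = 63$ ($l{\left(j,K \right)} = 9 \cdot 7 = 63$)
$m{\left(X \right)} = 5 + X$ ($m{\left(X \right)} = -8 + \left(X - -13\right) = -8 + \left(X + 13\right) = -8 + \left(13 + X\right) = 5 + X$)
$H{\left(V,x \right)} = -1$
$v{\left(h \right)} = 28 + 7 h^{2} + 448 h$ ($v{\left(h \right)} = 28 + 7 \left(\left(h^{2} + 63 h\right) + h\right) = 28 + 7 \left(h^{2} + 64 h\right) = 28 + \left(7 h^{2} + 448 h\right) = 28 + 7 h^{2} + 448 h$)
$\frac{m{\left(-183 \right)} + \left(-35\right) \left(-20\right) H{\left(5,7 \right)}}{v{\left(-133 \right)} + 9499} = \frac{\left(5 - 183\right) + \left(-35\right) \left(-20\right) \left(-1\right)}{\left(28 + 7 \left(-133\right)^{2} + 448 \left(-133\right)\right) + 9499} = \frac{-178 + 700 \left(-1\right)}{\left(28 + 7 \cdot 17689 - 59584\right) + 9499} = \frac{-178 - 700}{\left(28 + 123823 - 59584\right) + 9499} = - \frac{878}{64267 + 9499} = - \frac{878}{73766} = \left(-878\right) \frac{1}{73766} = - \frac{439}{36883}$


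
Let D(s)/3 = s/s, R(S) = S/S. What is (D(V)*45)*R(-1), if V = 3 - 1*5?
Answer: 135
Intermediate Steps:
R(S) = 1
V = -2 (V = 3 - 5 = -2)
D(s) = 3 (D(s) = 3*(s/s) = 3*1 = 3)
(D(V)*45)*R(-1) = (3*45)*1 = 135*1 = 135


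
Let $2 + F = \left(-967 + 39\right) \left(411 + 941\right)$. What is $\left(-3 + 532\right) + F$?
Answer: $-1254129$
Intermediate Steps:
$F = -1254658$ ($F = -2 + \left(-967 + 39\right) \left(411 + 941\right) = -2 - 1254656 = -1254658$)
$\left(-3 + 532\right) + F = \left(-3 + 532\right) - 1254658 = 529 - 1254658 = -1254129$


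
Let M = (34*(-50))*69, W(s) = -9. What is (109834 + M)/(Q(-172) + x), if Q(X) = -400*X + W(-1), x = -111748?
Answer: 7466/42957 ≈ 0.17380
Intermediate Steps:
M = -117300 (M = -1700*69 = -117300)
Q(X) = -9 - 400*X (Q(X) = -400*X - 9 = -9 - 400*X)
(109834 + M)/(Q(-172) + x) = (109834 - 117300)/((-9 - 400*(-172)) - 111748) = -7466/((-9 + 68800) - 111748) = -7466/(68791 - 111748) = -7466/(-42957) = -7466*(-1/42957) = 7466/42957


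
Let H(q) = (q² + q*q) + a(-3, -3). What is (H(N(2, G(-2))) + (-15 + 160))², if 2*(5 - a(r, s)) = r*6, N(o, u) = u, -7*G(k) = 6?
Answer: 61826769/2401 ≈ 25750.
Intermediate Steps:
G(k) = -6/7 (G(k) = -⅐*6 = -6/7)
a(r, s) = 5 - 3*r (a(r, s) = 5 - r*6/2 = 5 - 3*r)
H(q) = 14 + 2*q² (H(q) = (q² + q*q) + (5 - 3*(-3)) = (q² + q²) + (5 + 9) = 2*q² + 14 = 14 + 2*q²)
(H(N(2, G(-2))) + (-15 + 160))² = ((14 + 2*(-6/7)²) + (-15 + 160))² = ((14 + 2*(36/49)) + 145)² = ((14 + 72/49) + 145)² = (758/49 + 145)² = (7863/49)² = 61826769/2401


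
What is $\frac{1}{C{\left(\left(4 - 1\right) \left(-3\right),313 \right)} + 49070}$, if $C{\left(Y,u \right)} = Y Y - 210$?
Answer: $\frac{1}{48941} \approx 2.0433 \cdot 10^{-5}$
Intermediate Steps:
$C{\left(Y,u \right)} = -210 + Y^{2}$ ($C{\left(Y,u \right)} = Y^{2} - 210 = -210 + Y^{2}$)
$\frac{1}{C{\left(\left(4 - 1\right) \left(-3\right),313 \right)} + 49070} = \frac{1}{\left(-210 + \left(\left(4 - 1\right) \left(-3\right)\right)^{2}\right) + 49070} = \frac{1}{\left(-210 + \left(3 \left(-3\right)\right)^{2}\right) + 49070} = \frac{1}{\left(-210 + \left(-9\right)^{2}\right) + 49070} = \frac{1}{\left(-210 + 81\right) + 49070} = \frac{1}{-129 + 49070} = \frac{1}{48941}$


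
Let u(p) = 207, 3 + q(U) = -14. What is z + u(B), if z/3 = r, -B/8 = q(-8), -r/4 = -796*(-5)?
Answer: -47553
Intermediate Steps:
q(U) = -17 (q(U) = -3 - 14 = -17)
r = -15920 (r = -(-3184)*(-5) = -4*3980 = -15920)
B = 136 (B = -8*(-17) = 136)
z = -47760 (z = 3*(-15920) = -47760)
z + u(B) = -47760 + 207 = -47553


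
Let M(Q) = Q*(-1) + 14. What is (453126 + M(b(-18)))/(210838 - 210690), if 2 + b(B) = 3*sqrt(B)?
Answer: 226571/74 - 9*I*sqrt(2)/148 ≈ 3061.8 - 0.085999*I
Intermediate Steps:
b(B) = -2 + 3*sqrt(B)
M(Q) = 14 - Q (M(Q) = -Q + 14 = 14 - Q)
(453126 + M(b(-18)))/(210838 - 210690) = (453126 + (14 - (-2 + 3*sqrt(-18))))/(210838 - 210690) = (453126 + (14 - (-2 + 3*(3*I*sqrt(2)))))/148 = (453126 + (14 - (-2 + 9*I*sqrt(2))))*(1/148) = (453126 + (14 + (2 - 9*I*sqrt(2))))*(1/148) = (453126 + (16 - 9*I*sqrt(2)))*(1/148) = (453142 - 9*I*sqrt(2))*(1/148) = 226571/74 - 9*I*sqrt(2)/148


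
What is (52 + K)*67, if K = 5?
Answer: 3819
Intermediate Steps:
(52 + K)*67 = (52 + 5)*67 = 57*67 = 3819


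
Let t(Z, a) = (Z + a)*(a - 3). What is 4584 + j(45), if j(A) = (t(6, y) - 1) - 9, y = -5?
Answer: 4566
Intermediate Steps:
t(Z, a) = (-3 + a)*(Z + a) (t(Z, a) = (Z + a)*(-3 + a) = (-3 + a)*(Z + a))
j(A) = -18 (j(A) = (((-5)² - 3*6 - 3*(-5) + 6*(-5)) - 1) - 9 = ((25 - 18 + 15 - 30) - 1) - 9 = (-8 - 1) - 9 = -9 - 9 = -18)
4584 + j(45) = 4584 - 18 = 4566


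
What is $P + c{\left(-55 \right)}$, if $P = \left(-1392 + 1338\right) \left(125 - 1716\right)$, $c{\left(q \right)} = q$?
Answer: $85859$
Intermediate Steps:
$P = 85914$ ($P = \left(-54\right) \left(-1591\right) = 85914$)
$P + c{\left(-55 \right)} = 85914 - 55 = 85859$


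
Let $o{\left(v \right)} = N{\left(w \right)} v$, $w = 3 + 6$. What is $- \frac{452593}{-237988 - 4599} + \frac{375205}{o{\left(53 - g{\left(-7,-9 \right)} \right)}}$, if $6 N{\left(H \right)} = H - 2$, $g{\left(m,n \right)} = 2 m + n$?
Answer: $\frac{273179955743}{64528142} \approx 4233.5$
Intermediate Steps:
$g{\left(m,n \right)} = n + 2 m$
$w = 9$
$N{\left(H \right)} = - \frac{1}{3} + \frac{H}{6}$ ($N{\left(H \right)} = \frac{H - 2}{6} = \frac{-2 + H}{6} = - \frac{1}{3} + \frac{H}{6}$)
$o{\left(v \right)} = \frac{7 v}{6}$ ($o{\left(v \right)} = \left(- \frac{1}{3} + \frac{1}{6} \cdot 9\right) v = \left(- \frac{1}{3} + \frac{3}{2}\right) v = \frac{7 v}{6}$)
$- \frac{452593}{-237988 - 4599} + \frac{375205}{o{\left(53 - g{\left(-7,-9 \right)} \right)}} = - \frac{452593}{-237988 - 4599} + \frac{375205}{\frac{7}{6} \left(53 - \left(-9 + 2 \left(-7\right)\right)\right)} = - \frac{452593}{-237988 - 4599} + \frac{375205}{\frac{7}{6} \left(53 - \left(-9 - 14\right)\right)} = - \frac{452593}{-242587} + \frac{375205}{\frac{7}{6} \left(53 - -23\right)} = \left(-452593\right) \left(- \frac{1}{242587}\right) + \frac{375205}{\frac{7}{6} \left(53 + 23\right)} = \frac{452593}{242587} + \frac{375205}{\frac{7}{6} \cdot 76} = \frac{452593}{242587} + \frac{375205}{\frac{266}{3}} = \frac{452593}{242587} + 375205 \cdot \frac{3}{266} = \frac{452593}{242587} + \frac{1125615}{266} = \frac{273179955743}{64528142}$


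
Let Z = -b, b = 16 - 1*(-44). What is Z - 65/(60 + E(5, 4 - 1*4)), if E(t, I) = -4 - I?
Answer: -3425/56 ≈ -61.161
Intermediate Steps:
b = 60 (b = 16 + 44 = 60)
Z = -60 (Z = -1*60 = -60)
Z - 65/(60 + E(5, 4 - 1*4)) = -60 - 65/(60 + (-4 - (4 - 1*4))) = -60 - 65/(60 + (-4 - (4 - 4))) = -60 - 65/(60 + (-4 - 1*0)) = -60 - 65/(60 + (-4 + 0)) = -60 - 65/(60 - 4) = -60 - 65/56 = -3425/56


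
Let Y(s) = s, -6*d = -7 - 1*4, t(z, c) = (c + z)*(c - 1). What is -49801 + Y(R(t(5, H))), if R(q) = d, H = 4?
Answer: -298795/6 ≈ -49799.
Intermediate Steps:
t(z, c) = (-1 + c)*(c + z) (t(z, c) = (c + z)*(-1 + c) = (-1 + c)*(c + z))
d = 11/6 (d = -(-7 - 1*4)/6 = -(-7 - 4)/6 = -⅙*(-11) = 11/6 ≈ 1.8333)
R(q) = 11/6
-49801 + Y(R(t(5, H))) = -49801 + 11/6 = -298795/6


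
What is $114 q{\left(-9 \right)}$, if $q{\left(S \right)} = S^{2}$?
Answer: $9234$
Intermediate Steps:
$114 q{\left(-9 \right)} = 114 \left(-9\right)^{2} = 114 \cdot 81 = 9234$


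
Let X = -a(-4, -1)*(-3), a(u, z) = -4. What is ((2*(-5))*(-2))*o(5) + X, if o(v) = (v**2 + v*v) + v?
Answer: 1088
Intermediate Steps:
o(v) = v + 2*v**2 (o(v) = (v**2 + v**2) + v = 2*v**2 + v = v + 2*v**2)
X = -12 (X = -1*(-4)*(-3) = 4*(-3) = -12)
((2*(-5))*(-2))*o(5) + X = ((2*(-5))*(-2))*(5*(1 + 2*5)) - 12 = (-10*(-2))*(5*(1 + 10)) - 12 = 20*(5*11) - 12 = 20*55 - 12 = 1100 - 12 = 1088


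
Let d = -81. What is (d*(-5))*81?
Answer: 32805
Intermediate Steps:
(d*(-5))*81 = -81*(-5)*81 = 405*81 = 32805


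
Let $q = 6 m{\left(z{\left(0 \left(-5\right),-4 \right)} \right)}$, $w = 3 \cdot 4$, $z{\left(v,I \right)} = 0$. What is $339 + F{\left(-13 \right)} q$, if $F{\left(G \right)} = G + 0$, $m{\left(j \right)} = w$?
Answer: $-597$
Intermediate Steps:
$w = 12$
$m{\left(j \right)} = 12$
$F{\left(G \right)} = G$
$q = 72$ ($q = 6 \cdot 12 = 72$)
$339 + F{\left(-13 \right)} q = 339 - 936 = -597$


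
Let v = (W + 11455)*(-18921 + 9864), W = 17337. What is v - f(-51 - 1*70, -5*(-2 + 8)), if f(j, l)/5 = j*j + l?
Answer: -260842199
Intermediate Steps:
f(j, l) = 5*l + 5*j**2 (f(j, l) = 5*(j*j + l) = 5*(j**2 + l) = 5*(l + j**2) = 5*l + 5*j**2)
v = -260769144 (v = (17337 + 11455)*(-18921 + 9864) = 28792*(-9057) = -260769144)
v - f(-51 - 1*70, -5*(-2 + 8)) = -260769144 - (5*(-5*(-2 + 8)) + 5*(-51 - 1*70)**2) = -260769144 - (5*(-5*6) + 5*(-51 - 70)**2) = -260769144 - (5*(-30) + 5*(-121)**2) = -260769144 - (-150 + 5*14641) = -260769144 - (-150 + 73205) = -260769144 - 1*73055 = -260769144 - 73055 = -260842199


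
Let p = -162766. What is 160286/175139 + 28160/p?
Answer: 10578598418/14253337237 ≈ 0.74218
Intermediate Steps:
160286/175139 + 28160/p = 160286/175139 + 28160/(-162766) = 160286*(1/175139) + 28160*(-1/162766) = 160286/175139 - 14080/81383 = 10578598418/14253337237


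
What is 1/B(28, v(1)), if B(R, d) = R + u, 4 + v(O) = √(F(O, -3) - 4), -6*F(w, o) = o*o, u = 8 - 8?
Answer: 1/28 ≈ 0.035714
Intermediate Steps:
u = 0
F(w, o) = -o²/6 (F(w, o) = -o*o/6 = -o²/6)
v(O) = -4 + I*√22/2 (v(O) = -4 + √(-⅙*(-3)² - 4) = -4 + √(-⅙*9 - 4) = -4 + √(-3/2 - 4) = -4 + √(-11/2) = -4 + I*√22/2)
B(R, d) = R (B(R, d) = R + 0 = R)
1/B(28, v(1)) = 1/28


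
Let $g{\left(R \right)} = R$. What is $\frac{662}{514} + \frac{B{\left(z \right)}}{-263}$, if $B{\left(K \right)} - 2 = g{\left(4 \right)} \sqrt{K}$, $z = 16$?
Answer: $\frac{82427}{67591} \approx 1.2195$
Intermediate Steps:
$B{\left(K \right)} = 2 + 4 \sqrt{K}$
$\frac{662}{514} + \frac{B{\left(z \right)}}{-263} = \frac{662}{514} + \frac{2 + 4 \sqrt{16}}{-263} = 662 \cdot \frac{1}{514} + \left(2 + 4 \cdot 4\right) \left(- \frac{1}{263}\right) = \frac{331}{257} + \left(2 + 16\right) \left(- \frac{1}{263}\right) = \frac{331}{257} + 18 \left(- \frac{1}{263}\right) = \frac{331}{257} - \frac{18}{263} = \frac{82427}{67591}$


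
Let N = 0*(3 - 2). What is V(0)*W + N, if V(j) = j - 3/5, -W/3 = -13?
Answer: -117/5 ≈ -23.400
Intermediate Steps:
W = 39 (W = -3*(-13) = 39)
V(j) = -⅗ + j (V(j) = j + (⅕)*(-3) = j - ⅗ = -⅗ + j)
N = 0 (N = 0*1 = 0)
V(0)*W + N = (-⅗ + 0)*39 + 0 = -⅗*39 + 0 = -117/5 + 0 = -117/5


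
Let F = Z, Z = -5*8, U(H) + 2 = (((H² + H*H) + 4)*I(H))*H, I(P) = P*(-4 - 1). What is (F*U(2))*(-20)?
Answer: -193600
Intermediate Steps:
I(P) = -5*P (I(P) = P*(-5) = -5*P)
U(H) = -2 - 5*H²*(4 + 2*H²) (U(H) = -2 + (((H² + H*H) + 4)*(-5*H))*H = -2 + (((H² + H²) + 4)*(-5*H))*H = -2 + ((2*H² + 4)*(-5*H))*H = -2 + ((4 + 2*H²)*(-5*H))*H = -2 + (-5*H*(4 + 2*H²))*H = -2 - 5*H²*(4 + 2*H²))
Z = -40
F = -40
(F*U(2))*(-20) = -40*(-2 - 20*2² - 10*2⁴)*(-20) = -40*(-2 - 20*4 - 10*16)*(-20) = -40*(-2 - 80 - 160)*(-20) = -40*(-242)*(-20) = 9680*(-20) = -193600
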